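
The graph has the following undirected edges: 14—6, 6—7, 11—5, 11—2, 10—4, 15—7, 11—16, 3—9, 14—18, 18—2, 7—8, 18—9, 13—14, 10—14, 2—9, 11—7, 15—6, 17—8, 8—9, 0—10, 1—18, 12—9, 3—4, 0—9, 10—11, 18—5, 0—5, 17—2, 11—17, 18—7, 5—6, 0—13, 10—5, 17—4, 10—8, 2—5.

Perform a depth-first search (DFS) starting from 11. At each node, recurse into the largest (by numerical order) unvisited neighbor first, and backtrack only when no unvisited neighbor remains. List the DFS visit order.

11 -> 17 -> 8 -> 10 -> 14 -> 18 -> 9 -> 12 -> 3 -> 4 -> 2 -> 5 -> 6 -> 15 -> 7 -> 0 -> 13 -> 1 -> 16

Visit 11
11 → 17
17 → 8
8 → 10
10 → 14
14 → 18
18 → 9
9 → 12
9 → 3
3 → 4
9 → 2
2 → 5
5 → 6
6 → 15
15 → 7
5 → 0
0 → 13
18 → 1
11 → 16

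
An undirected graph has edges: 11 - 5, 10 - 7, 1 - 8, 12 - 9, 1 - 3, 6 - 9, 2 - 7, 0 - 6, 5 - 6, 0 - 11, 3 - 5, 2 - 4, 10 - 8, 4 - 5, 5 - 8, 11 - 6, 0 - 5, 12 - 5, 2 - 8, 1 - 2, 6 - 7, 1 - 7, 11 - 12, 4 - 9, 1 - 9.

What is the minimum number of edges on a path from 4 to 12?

Level 0: 4
Level 1: 2, 5, 9
Level 2: 0, 1, 3, 6, 7, 8, 11, 12
Level 3: 10
12 first appears at level 2.

2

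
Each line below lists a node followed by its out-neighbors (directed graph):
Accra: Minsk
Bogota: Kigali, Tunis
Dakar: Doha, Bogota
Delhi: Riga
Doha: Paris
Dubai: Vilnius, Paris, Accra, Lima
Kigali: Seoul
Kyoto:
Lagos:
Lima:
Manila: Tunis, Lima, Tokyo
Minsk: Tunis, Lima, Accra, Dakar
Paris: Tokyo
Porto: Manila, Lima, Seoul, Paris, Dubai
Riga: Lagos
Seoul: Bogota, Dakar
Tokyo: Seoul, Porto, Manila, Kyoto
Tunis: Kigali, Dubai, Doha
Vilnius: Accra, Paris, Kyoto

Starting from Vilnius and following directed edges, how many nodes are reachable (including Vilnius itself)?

16

BFS from Vilnius visits: Vilnius, Paris, Kyoto, Accra, Tokyo, Minsk, Seoul, Porto, Manila, Tunis, Lima, Dakar, Bogota, Dubai, Kigali, Doha
Reachable nodes: 16 of 19 total.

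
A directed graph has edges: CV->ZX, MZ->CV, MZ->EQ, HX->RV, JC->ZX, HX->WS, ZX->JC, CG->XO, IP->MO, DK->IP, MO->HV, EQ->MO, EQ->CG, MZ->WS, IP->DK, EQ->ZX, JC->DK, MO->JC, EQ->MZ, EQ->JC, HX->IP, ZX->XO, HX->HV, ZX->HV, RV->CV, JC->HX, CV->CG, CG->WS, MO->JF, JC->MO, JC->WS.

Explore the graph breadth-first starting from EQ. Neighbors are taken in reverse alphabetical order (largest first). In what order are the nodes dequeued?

EQ, ZX, MZ, MO, JC, CG, XO, HV, WS, CV, JF, HX, DK, RV, IP

Visit EQ; enqueue ZX, MZ, MO, JC, CG → queue [ZX, MZ, MO, JC, CG]
Visit ZX; enqueue XO, HV → queue [MZ, MO, JC, CG, XO, HV]
Visit MZ; enqueue WS, CV → queue [MO, JC, CG, XO, HV, WS, CV]
Visit MO; enqueue JF → queue [JC, CG, XO, HV, WS, CV, JF]
Visit JC; enqueue HX, DK → queue [CG, XO, HV, WS, CV, JF, HX, DK]
Visit CG → queue [XO, HV, WS, CV, JF, HX, DK]
Visit XO → queue [HV, WS, CV, JF, HX, DK]
Visit HV → queue [WS, CV, JF, HX, DK]
Visit WS → queue [CV, JF, HX, DK]
Visit CV → queue [JF, HX, DK]
Visit JF → queue [HX, DK]
Visit HX; enqueue RV, IP → queue [DK, RV, IP]
Visit DK → queue [RV, IP]
Visit RV → queue [IP]
Visit IP → queue []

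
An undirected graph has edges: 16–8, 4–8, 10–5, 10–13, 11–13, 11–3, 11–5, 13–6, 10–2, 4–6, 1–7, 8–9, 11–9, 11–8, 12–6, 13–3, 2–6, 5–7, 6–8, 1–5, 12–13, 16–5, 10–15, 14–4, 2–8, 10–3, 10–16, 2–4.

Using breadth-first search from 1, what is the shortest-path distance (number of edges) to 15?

3

Level 0: 1
Level 1: 5, 7
Level 2: 10, 11, 16
Level 3: 2, 3, 8, 9, 13, 15
Level 4: 4, 6, 12
Level 5: 14
15 first appears at level 3.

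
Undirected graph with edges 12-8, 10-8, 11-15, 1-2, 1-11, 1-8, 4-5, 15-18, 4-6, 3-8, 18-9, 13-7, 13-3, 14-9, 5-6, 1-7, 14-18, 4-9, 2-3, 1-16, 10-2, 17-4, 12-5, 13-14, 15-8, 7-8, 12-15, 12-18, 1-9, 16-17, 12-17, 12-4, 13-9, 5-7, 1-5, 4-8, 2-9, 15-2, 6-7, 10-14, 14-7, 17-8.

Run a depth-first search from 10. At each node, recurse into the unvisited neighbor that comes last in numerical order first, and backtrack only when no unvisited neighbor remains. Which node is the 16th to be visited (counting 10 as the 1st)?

Visit 10
10 → 14
14 → 18
18 → 15
15 → 12
12 → 17
17 → 16
16 → 1
1 → 11
1 → 9
9 → 13
13 → 7
7 → 8
8 → 4
4 → 6
6 → 5
8 → 3
3 → 2

Visit order: 10, 14, 18, 15, 12, 17, 16, 1, 11, 9, 13, 7, 8, 4, 6, 5, 3, 2

5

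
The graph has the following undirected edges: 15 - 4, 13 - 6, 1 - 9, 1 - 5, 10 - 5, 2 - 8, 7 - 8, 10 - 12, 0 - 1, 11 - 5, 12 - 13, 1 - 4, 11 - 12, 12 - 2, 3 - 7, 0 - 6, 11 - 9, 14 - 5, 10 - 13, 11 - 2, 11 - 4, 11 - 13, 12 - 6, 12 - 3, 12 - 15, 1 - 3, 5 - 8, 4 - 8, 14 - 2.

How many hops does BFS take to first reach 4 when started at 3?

Level 0: 3
Level 1: 1, 7, 12
Level 2: 0, 2, 4, 5, 6, 8, 9, 10, 11, 13, 15
Level 3: 14
4 first appears at level 2.

2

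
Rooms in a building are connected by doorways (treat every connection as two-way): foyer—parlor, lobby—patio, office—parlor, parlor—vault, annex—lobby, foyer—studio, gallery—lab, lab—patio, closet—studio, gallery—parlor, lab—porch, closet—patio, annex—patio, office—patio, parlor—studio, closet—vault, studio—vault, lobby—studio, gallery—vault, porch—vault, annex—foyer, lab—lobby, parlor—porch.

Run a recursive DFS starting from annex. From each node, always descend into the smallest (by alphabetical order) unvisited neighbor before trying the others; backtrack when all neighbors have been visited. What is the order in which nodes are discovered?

annex, foyer, parlor, gallery, lab, lobby, patio, closet, studio, vault, porch, office

Visit annex
annex → foyer
foyer → parlor
parlor → gallery
gallery → lab
lab → lobby
lobby → patio
patio → closet
closet → studio
studio → vault
vault → porch
patio → office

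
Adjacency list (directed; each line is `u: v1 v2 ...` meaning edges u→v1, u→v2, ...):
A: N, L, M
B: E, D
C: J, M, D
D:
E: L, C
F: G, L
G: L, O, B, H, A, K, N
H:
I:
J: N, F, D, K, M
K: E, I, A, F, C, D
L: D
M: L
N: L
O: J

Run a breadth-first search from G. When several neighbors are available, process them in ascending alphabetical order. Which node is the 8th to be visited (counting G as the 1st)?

Visit G; enqueue A, B, H, K, L, N, O → queue [A, B, H, K, L, N, O]
Visit A; enqueue M → queue [B, H, K, L, N, O, M]
Visit B; enqueue D, E → queue [H, K, L, N, O, M, D, E]
Visit H → queue [K, L, N, O, M, D, E]
Visit K; enqueue C, F, I → queue [L, N, O, M, D, E, C, F, I]
Visit L → queue [N, O, M, D, E, C, F, I]
Visit N → queue [O, M, D, E, C, F, I]
Visit O; enqueue J → queue [M, D, E, C, F, I, J]
Visit M → queue [D, E, C, F, I, J]
Visit D → queue [E, C, F, I, J]
Visit E → queue [C, F, I, J]
Visit C → queue [F, I, J]
Visit F → queue [I, J]
Visit I → queue [J]
Visit J → queue []

Visit order: G, A, B, H, K, L, N, O, M, D, E, C, F, I, J

O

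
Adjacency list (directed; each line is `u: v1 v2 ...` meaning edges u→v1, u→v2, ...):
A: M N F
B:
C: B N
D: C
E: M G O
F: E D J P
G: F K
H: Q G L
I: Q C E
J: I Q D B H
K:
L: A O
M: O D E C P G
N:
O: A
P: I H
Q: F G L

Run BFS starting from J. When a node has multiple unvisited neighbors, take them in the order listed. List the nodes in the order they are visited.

Visit J; enqueue I, Q, D, B, H → queue [I, Q, D, B, H]
Visit I; enqueue C, E → queue [Q, D, B, H, C, E]
Visit Q; enqueue F, G, L → queue [D, B, H, C, E, F, G, L]
Visit D → queue [B, H, C, E, F, G, L]
Visit B → queue [H, C, E, F, G, L]
Visit H → queue [C, E, F, G, L]
Visit C; enqueue N → queue [E, F, G, L, N]
Visit E; enqueue M, O → queue [F, G, L, N, M, O]
Visit F; enqueue P → queue [G, L, N, M, O, P]
Visit G; enqueue K → queue [L, N, M, O, P, K]
Visit L; enqueue A → queue [N, M, O, P, K, A]
Visit N → queue [M, O, P, K, A]
Visit M → queue [O, P, K, A]
Visit O → queue [P, K, A]
Visit P → queue [K, A]
Visit K → queue [A]
Visit A → queue []

J -> I -> Q -> D -> B -> H -> C -> E -> F -> G -> L -> N -> M -> O -> P -> K -> A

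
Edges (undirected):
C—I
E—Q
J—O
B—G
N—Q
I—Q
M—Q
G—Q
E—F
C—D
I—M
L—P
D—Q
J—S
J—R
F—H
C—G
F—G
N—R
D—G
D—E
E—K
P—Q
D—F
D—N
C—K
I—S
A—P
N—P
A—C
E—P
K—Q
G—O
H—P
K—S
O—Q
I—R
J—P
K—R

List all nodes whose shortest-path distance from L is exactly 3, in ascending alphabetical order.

Level 0: L
Level 1: P
Level 2: A, E, H, J, N, Q
Level 3: C, D, F, G, I, K, M, O, R, S
Level 4: B

C, D, F, G, I, K, M, O, R, S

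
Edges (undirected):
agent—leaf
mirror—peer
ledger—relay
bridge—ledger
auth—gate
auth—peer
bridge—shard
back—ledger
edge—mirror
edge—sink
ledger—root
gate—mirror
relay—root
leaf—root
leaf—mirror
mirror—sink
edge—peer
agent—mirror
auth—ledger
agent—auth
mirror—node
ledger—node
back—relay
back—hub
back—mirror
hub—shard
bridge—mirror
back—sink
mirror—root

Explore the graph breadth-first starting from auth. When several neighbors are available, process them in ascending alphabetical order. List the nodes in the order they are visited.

Visit auth; enqueue agent, gate, ledger, peer → queue [agent, gate, ledger, peer]
Visit agent; enqueue leaf, mirror → queue [gate, ledger, peer, leaf, mirror]
Visit gate → queue [ledger, peer, leaf, mirror]
Visit ledger; enqueue back, bridge, node, relay, root → queue [peer, leaf, mirror, back, bridge, node, relay, root]
Visit peer; enqueue edge → queue [leaf, mirror, back, bridge, node, relay, root, edge]
Visit leaf → queue [mirror, back, bridge, node, relay, root, edge]
Visit mirror; enqueue sink → queue [back, bridge, node, relay, root, edge, sink]
Visit back; enqueue hub → queue [bridge, node, relay, root, edge, sink, hub]
Visit bridge; enqueue shard → queue [node, relay, root, edge, sink, hub, shard]
Visit node → queue [relay, root, edge, sink, hub, shard]
Visit relay → queue [root, edge, sink, hub, shard]
Visit root → queue [edge, sink, hub, shard]
Visit edge → queue [sink, hub, shard]
Visit sink → queue [hub, shard]
Visit hub → queue [shard]
Visit shard → queue []

auth → agent → gate → ledger → peer → leaf → mirror → back → bridge → node → relay → root → edge → sink → hub → shard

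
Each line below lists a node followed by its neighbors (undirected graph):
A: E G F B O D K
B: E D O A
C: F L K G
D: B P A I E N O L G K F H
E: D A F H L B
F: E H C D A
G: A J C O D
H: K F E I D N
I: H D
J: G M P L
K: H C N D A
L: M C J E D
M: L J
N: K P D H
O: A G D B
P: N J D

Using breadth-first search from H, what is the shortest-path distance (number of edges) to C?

2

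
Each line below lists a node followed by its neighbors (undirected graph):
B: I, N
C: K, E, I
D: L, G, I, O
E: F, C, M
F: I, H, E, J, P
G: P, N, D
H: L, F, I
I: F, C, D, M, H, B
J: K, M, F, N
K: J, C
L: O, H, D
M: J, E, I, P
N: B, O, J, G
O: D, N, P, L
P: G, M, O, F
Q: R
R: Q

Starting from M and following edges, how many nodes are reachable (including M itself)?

BFS from M visits: M, J, E, I, P, K, F, N, C, D, H, B, G, O, L
Reachable nodes: 15 of 17 total.

15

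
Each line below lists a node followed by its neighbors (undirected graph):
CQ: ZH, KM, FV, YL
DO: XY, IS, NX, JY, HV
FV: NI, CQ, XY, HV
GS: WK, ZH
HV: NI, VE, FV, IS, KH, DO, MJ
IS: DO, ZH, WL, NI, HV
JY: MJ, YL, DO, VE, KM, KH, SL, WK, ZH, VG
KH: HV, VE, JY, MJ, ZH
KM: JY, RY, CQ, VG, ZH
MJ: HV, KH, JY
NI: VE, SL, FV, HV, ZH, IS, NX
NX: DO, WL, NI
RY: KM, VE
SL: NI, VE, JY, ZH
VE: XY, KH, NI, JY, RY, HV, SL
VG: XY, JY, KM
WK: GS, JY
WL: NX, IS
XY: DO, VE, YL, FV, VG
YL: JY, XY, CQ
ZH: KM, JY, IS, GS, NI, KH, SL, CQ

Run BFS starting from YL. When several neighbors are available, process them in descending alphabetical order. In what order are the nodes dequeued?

YL XY JY CQ VG VE FV DO ZH WK SL MJ KM KH RY NI HV NX IS GS WL

Visit YL; enqueue XY, JY, CQ → queue [XY, JY, CQ]
Visit XY; enqueue VG, VE, FV, DO → queue [JY, CQ, VG, VE, FV, DO]
Visit JY; enqueue ZH, WK, SL, MJ, KM, KH → queue [CQ, VG, VE, FV, DO, ZH, WK, SL, MJ, KM, KH]
Visit CQ → queue [VG, VE, FV, DO, ZH, WK, SL, MJ, KM, KH]
Visit VG → queue [VE, FV, DO, ZH, WK, SL, MJ, KM, KH]
Visit VE; enqueue RY, NI, HV → queue [FV, DO, ZH, WK, SL, MJ, KM, KH, RY, NI, HV]
Visit FV → queue [DO, ZH, WK, SL, MJ, KM, KH, RY, NI, HV]
Visit DO; enqueue NX, IS → queue [ZH, WK, SL, MJ, KM, KH, RY, NI, HV, NX, IS]
Visit ZH; enqueue GS → queue [WK, SL, MJ, KM, KH, RY, NI, HV, NX, IS, GS]
Visit WK → queue [SL, MJ, KM, KH, RY, NI, HV, NX, IS, GS]
Visit SL → queue [MJ, KM, KH, RY, NI, HV, NX, IS, GS]
Visit MJ → queue [KM, KH, RY, NI, HV, NX, IS, GS]
Visit KM → queue [KH, RY, NI, HV, NX, IS, GS]
Visit KH → queue [RY, NI, HV, NX, IS, GS]
Visit RY → queue [NI, HV, NX, IS, GS]
Visit NI → queue [HV, NX, IS, GS]
Visit HV → queue [NX, IS, GS]
Visit NX; enqueue WL → queue [IS, GS, WL]
Visit IS → queue [GS, WL]
Visit GS → queue [WL]
Visit WL → queue []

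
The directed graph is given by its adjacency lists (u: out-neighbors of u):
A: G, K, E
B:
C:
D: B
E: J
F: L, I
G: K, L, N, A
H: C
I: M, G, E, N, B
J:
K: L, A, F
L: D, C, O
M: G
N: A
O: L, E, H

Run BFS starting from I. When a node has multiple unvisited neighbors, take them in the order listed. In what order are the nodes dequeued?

I → M → G → E → N → B → K → L → A → J → F → D → C → O → H

Visit I; enqueue M, G, E, N, B → queue [M, G, E, N, B]
Visit M → queue [G, E, N, B]
Visit G; enqueue K, L, A → queue [E, N, B, K, L, A]
Visit E; enqueue J → queue [N, B, K, L, A, J]
Visit N → queue [B, K, L, A, J]
Visit B → queue [K, L, A, J]
Visit K; enqueue F → queue [L, A, J, F]
Visit L; enqueue D, C, O → queue [A, J, F, D, C, O]
Visit A → queue [J, F, D, C, O]
Visit J → queue [F, D, C, O]
Visit F → queue [D, C, O]
Visit D → queue [C, O]
Visit C → queue [O]
Visit O; enqueue H → queue [H]
Visit H → queue []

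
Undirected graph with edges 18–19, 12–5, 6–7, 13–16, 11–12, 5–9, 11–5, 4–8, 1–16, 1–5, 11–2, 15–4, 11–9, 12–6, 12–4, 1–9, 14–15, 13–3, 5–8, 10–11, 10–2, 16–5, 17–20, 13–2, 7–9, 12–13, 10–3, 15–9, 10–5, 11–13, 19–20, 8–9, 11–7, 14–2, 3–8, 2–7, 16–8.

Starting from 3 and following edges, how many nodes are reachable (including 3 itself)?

BFS from 3 visits: 3, 8, 10, 13, 4, 5, 9, 16, 2, 11, 12, 15, 1, 7, 14, 6
Reachable nodes: 16 of 20 total.

16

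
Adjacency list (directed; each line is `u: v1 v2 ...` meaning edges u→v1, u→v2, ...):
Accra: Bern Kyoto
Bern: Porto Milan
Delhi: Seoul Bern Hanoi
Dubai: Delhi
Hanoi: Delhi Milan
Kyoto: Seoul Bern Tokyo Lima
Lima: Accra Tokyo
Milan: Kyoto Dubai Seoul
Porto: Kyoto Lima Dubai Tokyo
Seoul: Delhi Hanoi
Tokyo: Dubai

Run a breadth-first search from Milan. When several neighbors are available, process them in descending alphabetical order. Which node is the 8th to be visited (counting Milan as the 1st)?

Lima

Visit Milan; enqueue Seoul, Kyoto, Dubai → queue [Seoul, Kyoto, Dubai]
Visit Seoul; enqueue Hanoi, Delhi → queue [Kyoto, Dubai, Hanoi, Delhi]
Visit Kyoto; enqueue Tokyo, Lima, Bern → queue [Dubai, Hanoi, Delhi, Tokyo, Lima, Bern]
Visit Dubai → queue [Hanoi, Delhi, Tokyo, Lima, Bern]
Visit Hanoi → queue [Delhi, Tokyo, Lima, Bern]
Visit Delhi → queue [Tokyo, Lima, Bern]
Visit Tokyo → queue [Lima, Bern]
Visit Lima; enqueue Accra → queue [Bern, Accra]
Visit Bern; enqueue Porto → queue [Accra, Porto]
Visit Accra → queue [Porto]
Visit Porto → queue []

Visit order: Milan, Seoul, Kyoto, Dubai, Hanoi, Delhi, Tokyo, Lima, Bern, Accra, Porto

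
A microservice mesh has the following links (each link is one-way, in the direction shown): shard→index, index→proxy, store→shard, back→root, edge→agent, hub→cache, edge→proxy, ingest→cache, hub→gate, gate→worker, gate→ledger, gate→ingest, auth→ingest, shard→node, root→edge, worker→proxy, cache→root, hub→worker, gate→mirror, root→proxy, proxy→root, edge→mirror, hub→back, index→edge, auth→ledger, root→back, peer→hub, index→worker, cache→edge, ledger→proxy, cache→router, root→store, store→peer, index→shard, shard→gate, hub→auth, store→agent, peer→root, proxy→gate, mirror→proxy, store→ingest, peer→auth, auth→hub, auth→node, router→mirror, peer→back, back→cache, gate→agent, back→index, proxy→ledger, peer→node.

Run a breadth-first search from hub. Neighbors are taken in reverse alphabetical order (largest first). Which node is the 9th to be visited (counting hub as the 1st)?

ledger

Visit hub; enqueue worker, gate, cache, back, auth → queue [worker, gate, cache, back, auth]
Visit worker; enqueue proxy → queue [gate, cache, back, auth, proxy]
Visit gate; enqueue mirror, ledger, ingest, agent → queue [cache, back, auth, proxy, mirror, ledger, ingest, agent]
Visit cache; enqueue router, root, edge → queue [back, auth, proxy, mirror, ledger, ingest, agent, router, root, edge]
Visit back; enqueue index → queue [auth, proxy, mirror, ledger, ingest, agent, router, root, edge, index]
Visit auth; enqueue node → queue [proxy, mirror, ledger, ingest, agent, router, root, edge, index, node]
Visit proxy → queue [mirror, ledger, ingest, agent, router, root, edge, index, node]
Visit mirror → queue [ledger, ingest, agent, router, root, edge, index, node]
Visit ledger → queue [ingest, agent, router, root, edge, index, node]
Visit ingest → queue [agent, router, root, edge, index, node]
Visit agent → queue [router, root, edge, index, node]
Visit router → queue [root, edge, index, node]
Visit root; enqueue store → queue [edge, index, node, store]
Visit edge → queue [index, node, store]
Visit index; enqueue shard → queue [node, store, shard]
Visit node → queue [store, shard]
Visit store; enqueue peer → queue [shard, peer]
Visit shard → queue [peer]
Visit peer → queue []

Visit order: hub, worker, gate, cache, back, auth, proxy, mirror, ledger, ingest, agent, router, root, edge, index, node, store, shard, peer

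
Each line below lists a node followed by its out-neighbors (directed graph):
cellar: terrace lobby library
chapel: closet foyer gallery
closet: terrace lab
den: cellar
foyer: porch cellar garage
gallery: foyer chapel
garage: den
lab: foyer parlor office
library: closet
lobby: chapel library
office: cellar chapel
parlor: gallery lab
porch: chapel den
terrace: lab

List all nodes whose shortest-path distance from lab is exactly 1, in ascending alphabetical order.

foyer, office, parlor

Level 0: lab
Level 1: foyer, office, parlor
Level 2: cellar, chapel, gallery, garage, porch
Level 3: closet, den, library, lobby, terrace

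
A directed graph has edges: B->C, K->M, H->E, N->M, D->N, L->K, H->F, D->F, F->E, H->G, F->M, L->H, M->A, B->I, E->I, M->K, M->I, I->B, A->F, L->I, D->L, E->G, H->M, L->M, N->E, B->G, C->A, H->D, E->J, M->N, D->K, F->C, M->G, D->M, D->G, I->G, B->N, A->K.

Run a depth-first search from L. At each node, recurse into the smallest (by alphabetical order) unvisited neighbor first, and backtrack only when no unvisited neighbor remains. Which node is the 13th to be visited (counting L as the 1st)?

E

Visit L
L → H
H → D
D → F
F → C
C → A
A → K
K → M
M → G
M → I
I → B
B → N
N → E
E → J

Visit order: L, H, D, F, C, A, K, M, G, I, B, N, E, J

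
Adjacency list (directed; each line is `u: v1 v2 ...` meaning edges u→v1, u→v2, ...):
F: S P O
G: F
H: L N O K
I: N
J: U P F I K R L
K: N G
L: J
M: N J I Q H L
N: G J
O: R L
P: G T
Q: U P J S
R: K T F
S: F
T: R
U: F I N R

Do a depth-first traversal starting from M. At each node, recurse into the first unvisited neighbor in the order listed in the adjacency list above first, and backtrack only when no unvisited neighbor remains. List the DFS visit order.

Visit M
M → N
N → G
G → F
F → S
F → P
P → T
T → R
R → K
F → O
O → L
L → J
J → U
U → I
M → Q
M → H

M, N, G, F, S, P, T, R, K, O, L, J, U, I, Q, H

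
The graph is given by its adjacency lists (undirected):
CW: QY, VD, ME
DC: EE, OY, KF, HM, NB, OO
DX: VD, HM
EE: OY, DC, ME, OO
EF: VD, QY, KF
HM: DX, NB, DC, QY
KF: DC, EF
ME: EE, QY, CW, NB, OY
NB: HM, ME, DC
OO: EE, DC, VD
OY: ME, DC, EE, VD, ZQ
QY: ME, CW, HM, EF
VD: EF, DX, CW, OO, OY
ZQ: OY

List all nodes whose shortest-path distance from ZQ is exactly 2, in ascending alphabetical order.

Level 0: ZQ
Level 1: OY
Level 2: DC, EE, ME, VD
Level 3: CW, DX, EF, HM, KF, NB, OO, QY

DC, EE, ME, VD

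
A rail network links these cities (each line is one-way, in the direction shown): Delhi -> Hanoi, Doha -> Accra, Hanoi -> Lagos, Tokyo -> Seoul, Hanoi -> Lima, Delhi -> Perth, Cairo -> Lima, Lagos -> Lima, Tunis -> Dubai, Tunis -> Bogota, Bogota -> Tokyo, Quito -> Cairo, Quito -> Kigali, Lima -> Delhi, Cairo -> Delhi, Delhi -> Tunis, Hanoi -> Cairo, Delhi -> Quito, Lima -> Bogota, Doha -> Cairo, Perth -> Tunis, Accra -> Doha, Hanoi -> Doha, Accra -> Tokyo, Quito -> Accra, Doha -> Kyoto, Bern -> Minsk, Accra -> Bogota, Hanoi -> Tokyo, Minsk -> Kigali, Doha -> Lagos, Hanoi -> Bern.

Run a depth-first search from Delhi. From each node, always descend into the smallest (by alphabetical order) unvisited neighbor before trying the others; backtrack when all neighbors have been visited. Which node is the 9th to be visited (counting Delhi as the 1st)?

Tokyo

Visit Delhi
Delhi → Hanoi
Hanoi → Bern
Bern → Minsk
Minsk → Kigali
Hanoi → Cairo
Cairo → Lima
Lima → Bogota
Bogota → Tokyo
Tokyo → Seoul
Hanoi → Doha
Doha → Accra
Doha → Kyoto
Doha → Lagos
Delhi → Perth
Perth → Tunis
Tunis → Dubai
Delhi → Quito

Visit order: Delhi, Hanoi, Bern, Minsk, Kigali, Cairo, Lima, Bogota, Tokyo, Seoul, Doha, Accra, Kyoto, Lagos, Perth, Tunis, Dubai, Quito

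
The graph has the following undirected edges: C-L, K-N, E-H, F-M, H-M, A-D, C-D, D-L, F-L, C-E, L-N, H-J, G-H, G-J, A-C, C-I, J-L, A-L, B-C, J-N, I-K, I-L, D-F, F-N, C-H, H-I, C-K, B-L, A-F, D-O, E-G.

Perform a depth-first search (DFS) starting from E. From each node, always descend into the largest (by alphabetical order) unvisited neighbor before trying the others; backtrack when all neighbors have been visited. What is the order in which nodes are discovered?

Visit E
E → H
H → M
M → F
F → N
N → L
L → J
J → G
L → I
I → K
K → C
C → D
D → O
D → A
C → B

E, H, M, F, N, L, J, G, I, K, C, D, O, A, B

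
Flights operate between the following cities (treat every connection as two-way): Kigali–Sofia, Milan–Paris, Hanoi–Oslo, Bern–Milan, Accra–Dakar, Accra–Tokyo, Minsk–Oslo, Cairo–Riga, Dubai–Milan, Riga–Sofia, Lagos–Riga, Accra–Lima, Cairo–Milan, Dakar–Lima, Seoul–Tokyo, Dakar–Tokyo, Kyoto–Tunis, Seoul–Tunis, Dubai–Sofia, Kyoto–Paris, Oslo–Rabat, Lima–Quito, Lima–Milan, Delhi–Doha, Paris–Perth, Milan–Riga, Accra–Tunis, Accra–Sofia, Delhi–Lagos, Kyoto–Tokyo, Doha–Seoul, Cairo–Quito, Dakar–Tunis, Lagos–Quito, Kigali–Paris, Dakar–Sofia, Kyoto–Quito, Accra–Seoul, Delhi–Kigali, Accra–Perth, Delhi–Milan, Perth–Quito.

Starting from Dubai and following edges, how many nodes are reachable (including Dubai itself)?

BFS from Dubai visits: Dubai, Sofia, Milan, Riga, Kigali, Dakar, Accra, Paris, Lima, Delhi, Cairo, Bern, Lagos, Tunis, Tokyo, Seoul, Perth, Kyoto, Quito, Doha
Reachable nodes: 20 of 24 total.

20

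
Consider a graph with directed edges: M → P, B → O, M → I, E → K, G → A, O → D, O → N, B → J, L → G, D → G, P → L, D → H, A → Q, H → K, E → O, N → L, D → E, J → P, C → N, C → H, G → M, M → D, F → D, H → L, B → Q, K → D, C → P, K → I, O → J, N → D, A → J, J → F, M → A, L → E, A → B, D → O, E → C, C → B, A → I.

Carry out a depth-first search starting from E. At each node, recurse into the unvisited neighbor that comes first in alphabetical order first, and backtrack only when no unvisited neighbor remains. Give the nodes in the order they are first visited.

E, C, B, J, F, D, G, A, I, Q, M, P, L, H, K, O, N

Visit E
E → C
C → B
B → J
J → F
F → D
D → G
G → A
A → I
A → Q
G → M
M → P
P → L
D → H
H → K
D → O
O → N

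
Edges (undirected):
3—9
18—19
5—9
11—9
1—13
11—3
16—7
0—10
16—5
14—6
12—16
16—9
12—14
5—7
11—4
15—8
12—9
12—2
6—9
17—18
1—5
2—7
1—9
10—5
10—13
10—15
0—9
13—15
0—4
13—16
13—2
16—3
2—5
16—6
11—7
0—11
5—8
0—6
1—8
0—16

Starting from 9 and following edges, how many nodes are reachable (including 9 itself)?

BFS from 9 visits: 9, 0, 1, 3, 5, 6, 11, 12, 16, 4, 10, 8, 13, 2, 7, 14, 15
Reachable nodes: 17 of 20 total.

17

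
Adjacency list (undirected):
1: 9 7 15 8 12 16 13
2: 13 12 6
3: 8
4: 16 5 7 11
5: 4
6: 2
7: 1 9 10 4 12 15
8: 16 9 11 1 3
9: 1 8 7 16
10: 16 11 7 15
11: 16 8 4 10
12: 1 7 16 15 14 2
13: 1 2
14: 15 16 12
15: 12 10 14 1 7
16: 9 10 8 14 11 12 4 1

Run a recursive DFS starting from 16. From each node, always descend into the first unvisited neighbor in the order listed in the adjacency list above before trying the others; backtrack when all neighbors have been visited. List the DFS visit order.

16, 9, 1, 7, 10, 11, 8, 3, 4, 5, 15, 12, 14, 2, 13, 6

Visit 16
16 → 9
9 → 1
1 → 7
7 → 10
10 → 11
11 → 8
8 → 3
11 → 4
4 → 5
10 → 15
15 → 12
12 → 14
12 → 2
2 → 13
2 → 6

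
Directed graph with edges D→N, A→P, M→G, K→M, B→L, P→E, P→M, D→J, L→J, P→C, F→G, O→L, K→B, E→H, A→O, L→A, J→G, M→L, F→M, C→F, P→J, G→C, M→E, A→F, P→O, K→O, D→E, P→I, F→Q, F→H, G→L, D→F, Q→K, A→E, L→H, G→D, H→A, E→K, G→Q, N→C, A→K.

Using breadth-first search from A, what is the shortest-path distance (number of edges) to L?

2

Level 0: A
Level 1: E, F, K, O, P
Level 2: B, C, G, H, I, J, L, M, Q
Level 3: D
Level 4: N
L first appears at level 2.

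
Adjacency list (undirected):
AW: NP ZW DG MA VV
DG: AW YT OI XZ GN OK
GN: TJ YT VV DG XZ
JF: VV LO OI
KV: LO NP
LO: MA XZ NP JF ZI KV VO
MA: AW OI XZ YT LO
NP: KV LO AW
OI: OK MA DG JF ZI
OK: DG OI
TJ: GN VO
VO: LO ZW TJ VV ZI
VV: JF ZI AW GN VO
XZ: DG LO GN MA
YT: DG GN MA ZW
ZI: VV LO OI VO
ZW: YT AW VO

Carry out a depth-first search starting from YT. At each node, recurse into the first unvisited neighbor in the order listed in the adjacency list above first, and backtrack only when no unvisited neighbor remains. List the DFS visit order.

YT -> DG -> AW -> NP -> KV -> LO -> MA -> OI -> OK -> JF -> VV -> ZI -> VO -> ZW -> TJ -> GN -> XZ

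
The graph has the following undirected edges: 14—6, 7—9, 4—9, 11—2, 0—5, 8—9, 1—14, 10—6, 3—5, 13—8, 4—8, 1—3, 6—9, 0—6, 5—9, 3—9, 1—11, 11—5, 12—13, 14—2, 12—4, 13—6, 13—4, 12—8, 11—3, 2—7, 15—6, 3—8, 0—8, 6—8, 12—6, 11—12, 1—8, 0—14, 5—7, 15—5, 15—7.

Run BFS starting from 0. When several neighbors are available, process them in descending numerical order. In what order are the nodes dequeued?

0, 14, 8, 6, 5, 2, 1, 13, 12, 9, 4, 3, 15, 10, 11, 7

Visit 0; enqueue 14, 8, 6, 5 → queue [14, 8, 6, 5]
Visit 14; enqueue 2, 1 → queue [8, 6, 5, 2, 1]
Visit 8; enqueue 13, 12, 9, 4, 3 → queue [6, 5, 2, 1, 13, 12, 9, 4, 3]
Visit 6; enqueue 15, 10 → queue [5, 2, 1, 13, 12, 9, 4, 3, 15, 10]
Visit 5; enqueue 11, 7 → queue [2, 1, 13, 12, 9, 4, 3, 15, 10, 11, 7]
Visit 2 → queue [1, 13, 12, 9, 4, 3, 15, 10, 11, 7]
Visit 1 → queue [13, 12, 9, 4, 3, 15, 10, 11, 7]
Visit 13 → queue [12, 9, 4, 3, 15, 10, 11, 7]
Visit 12 → queue [9, 4, 3, 15, 10, 11, 7]
Visit 9 → queue [4, 3, 15, 10, 11, 7]
Visit 4 → queue [3, 15, 10, 11, 7]
Visit 3 → queue [15, 10, 11, 7]
Visit 15 → queue [10, 11, 7]
Visit 10 → queue [11, 7]
Visit 11 → queue [7]
Visit 7 → queue []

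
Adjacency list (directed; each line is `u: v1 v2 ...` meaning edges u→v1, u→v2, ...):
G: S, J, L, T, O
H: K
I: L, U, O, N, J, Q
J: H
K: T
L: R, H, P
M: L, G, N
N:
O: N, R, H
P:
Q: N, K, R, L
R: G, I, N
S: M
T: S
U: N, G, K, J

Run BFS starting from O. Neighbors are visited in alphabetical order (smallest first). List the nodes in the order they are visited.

Visit O; enqueue H, N, R → queue [H, N, R]
Visit H; enqueue K → queue [N, R, K]
Visit N → queue [R, K]
Visit R; enqueue G, I → queue [K, G, I]
Visit K; enqueue T → queue [G, I, T]
Visit G; enqueue J, L, S → queue [I, T, J, L, S]
Visit I; enqueue Q, U → queue [T, J, L, S, Q, U]
Visit T → queue [J, L, S, Q, U]
Visit J → queue [L, S, Q, U]
Visit L; enqueue P → queue [S, Q, U, P]
Visit S; enqueue M → queue [Q, U, P, M]
Visit Q → queue [U, P, M]
Visit U → queue [P, M]
Visit P → queue [M]
Visit M → queue []

O → H → N → R → K → G → I → T → J → L → S → Q → U → P → M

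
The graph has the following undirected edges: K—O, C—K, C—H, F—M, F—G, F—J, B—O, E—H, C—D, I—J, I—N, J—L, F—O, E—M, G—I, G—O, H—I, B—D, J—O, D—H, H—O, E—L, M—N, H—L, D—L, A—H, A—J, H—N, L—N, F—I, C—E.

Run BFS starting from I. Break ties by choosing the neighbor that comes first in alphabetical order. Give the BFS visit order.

I F G H J N M O A C D E L B K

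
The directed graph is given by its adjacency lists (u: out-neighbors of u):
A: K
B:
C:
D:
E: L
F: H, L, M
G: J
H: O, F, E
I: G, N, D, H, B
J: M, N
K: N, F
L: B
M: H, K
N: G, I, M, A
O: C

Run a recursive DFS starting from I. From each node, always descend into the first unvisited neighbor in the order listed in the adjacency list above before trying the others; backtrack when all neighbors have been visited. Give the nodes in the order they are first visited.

Visit I
I → G
G → J
J → M
M → H
H → O
O → C
H → F
F → L
L → B
H → E
M → K
K → N
N → A
I → D

I -> G -> J -> M -> H -> O -> C -> F -> L -> B -> E -> K -> N -> A -> D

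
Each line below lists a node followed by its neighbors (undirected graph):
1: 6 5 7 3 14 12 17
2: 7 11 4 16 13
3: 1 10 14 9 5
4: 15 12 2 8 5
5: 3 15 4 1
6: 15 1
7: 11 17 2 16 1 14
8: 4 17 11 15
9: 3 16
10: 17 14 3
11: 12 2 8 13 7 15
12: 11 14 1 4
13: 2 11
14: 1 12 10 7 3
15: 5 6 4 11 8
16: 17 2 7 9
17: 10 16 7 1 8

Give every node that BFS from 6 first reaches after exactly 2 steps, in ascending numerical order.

3, 4, 5, 7, 8, 11, 12, 14, 17

Level 0: 6
Level 1: 1, 15
Level 2: 3, 4, 5, 7, 8, 11, 12, 14, 17
Level 3: 2, 9, 10, 13, 16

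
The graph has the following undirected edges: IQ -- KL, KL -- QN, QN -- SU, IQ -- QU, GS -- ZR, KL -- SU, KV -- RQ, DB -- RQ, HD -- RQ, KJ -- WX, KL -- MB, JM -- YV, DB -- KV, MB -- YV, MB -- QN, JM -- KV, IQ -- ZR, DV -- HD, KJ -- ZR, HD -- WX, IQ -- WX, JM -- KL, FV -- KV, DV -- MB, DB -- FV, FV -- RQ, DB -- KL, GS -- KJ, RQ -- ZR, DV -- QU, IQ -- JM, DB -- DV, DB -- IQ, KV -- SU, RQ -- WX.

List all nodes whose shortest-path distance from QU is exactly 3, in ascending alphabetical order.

Level 0: QU
Level 1: DV, IQ
Level 2: DB, HD, JM, KL, MB, WX, ZR
Level 3: FV, GS, KJ, KV, QN, RQ, SU, YV

FV, GS, KJ, KV, QN, RQ, SU, YV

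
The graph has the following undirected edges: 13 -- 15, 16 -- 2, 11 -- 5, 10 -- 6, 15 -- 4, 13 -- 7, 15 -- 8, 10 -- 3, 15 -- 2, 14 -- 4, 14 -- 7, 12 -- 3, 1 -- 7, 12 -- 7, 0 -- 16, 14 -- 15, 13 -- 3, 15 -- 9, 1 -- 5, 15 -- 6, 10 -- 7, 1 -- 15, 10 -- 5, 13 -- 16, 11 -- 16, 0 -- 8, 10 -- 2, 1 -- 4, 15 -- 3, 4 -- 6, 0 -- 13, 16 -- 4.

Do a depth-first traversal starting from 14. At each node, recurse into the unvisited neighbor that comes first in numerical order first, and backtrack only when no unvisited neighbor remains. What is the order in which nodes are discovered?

Visit 14
14 → 4
4 → 1
1 → 5
5 → 10
10 → 2
2 → 15
15 → 3
3 → 12
12 → 7
7 → 13
13 → 0
0 → 8
0 → 16
16 → 11
15 → 6
15 → 9

14, 4, 1, 5, 10, 2, 15, 3, 12, 7, 13, 0, 8, 16, 11, 6, 9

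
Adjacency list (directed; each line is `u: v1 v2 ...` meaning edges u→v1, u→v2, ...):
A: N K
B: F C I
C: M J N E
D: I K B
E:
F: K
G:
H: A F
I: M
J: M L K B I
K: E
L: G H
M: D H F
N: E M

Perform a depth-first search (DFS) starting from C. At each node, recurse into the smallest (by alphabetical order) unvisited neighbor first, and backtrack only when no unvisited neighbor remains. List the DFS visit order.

C → E → J → B → F → K → I → M → D → H → A → N → L → G

Visit C
C → E
C → J
J → B
B → F
F → K
B → I
I → M
M → D
M → H
H → A
A → N
J → L
L → G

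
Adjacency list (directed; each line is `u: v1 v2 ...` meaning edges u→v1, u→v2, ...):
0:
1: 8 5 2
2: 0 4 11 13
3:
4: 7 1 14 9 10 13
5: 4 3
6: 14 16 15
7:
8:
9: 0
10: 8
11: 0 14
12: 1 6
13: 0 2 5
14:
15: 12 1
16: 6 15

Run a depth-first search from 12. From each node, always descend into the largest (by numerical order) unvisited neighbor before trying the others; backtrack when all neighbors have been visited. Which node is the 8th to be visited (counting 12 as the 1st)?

4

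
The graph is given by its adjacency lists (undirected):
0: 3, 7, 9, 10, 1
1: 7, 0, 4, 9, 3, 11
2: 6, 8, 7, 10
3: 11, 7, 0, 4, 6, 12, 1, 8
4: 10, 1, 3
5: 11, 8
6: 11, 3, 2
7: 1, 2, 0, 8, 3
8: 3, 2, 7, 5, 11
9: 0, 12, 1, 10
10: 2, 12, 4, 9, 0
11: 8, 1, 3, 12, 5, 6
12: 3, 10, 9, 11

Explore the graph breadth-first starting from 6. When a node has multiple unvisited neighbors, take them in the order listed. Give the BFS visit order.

Visit 6; enqueue 11, 3, 2 → queue [11, 3, 2]
Visit 11; enqueue 8, 1, 12, 5 → queue [3, 2, 8, 1, 12, 5]
Visit 3; enqueue 7, 0, 4 → queue [2, 8, 1, 12, 5, 7, 0, 4]
Visit 2; enqueue 10 → queue [8, 1, 12, 5, 7, 0, 4, 10]
Visit 8 → queue [1, 12, 5, 7, 0, 4, 10]
Visit 1; enqueue 9 → queue [12, 5, 7, 0, 4, 10, 9]
Visit 12 → queue [5, 7, 0, 4, 10, 9]
Visit 5 → queue [7, 0, 4, 10, 9]
Visit 7 → queue [0, 4, 10, 9]
Visit 0 → queue [4, 10, 9]
Visit 4 → queue [10, 9]
Visit 10 → queue [9]
Visit 9 → queue []

6 → 11 → 3 → 2 → 8 → 1 → 12 → 5 → 7 → 0 → 4 → 10 → 9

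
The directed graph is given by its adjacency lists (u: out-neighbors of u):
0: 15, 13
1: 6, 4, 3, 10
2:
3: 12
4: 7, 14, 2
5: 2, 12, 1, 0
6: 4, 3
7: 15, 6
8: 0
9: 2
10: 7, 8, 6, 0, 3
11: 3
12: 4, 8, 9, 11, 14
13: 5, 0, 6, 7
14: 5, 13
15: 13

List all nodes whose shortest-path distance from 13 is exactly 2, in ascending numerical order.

1, 2, 3, 4, 12, 15

Level 0: 13
Level 1: 0, 5, 6, 7
Level 2: 1, 2, 3, 4, 12, 15
Level 3: 8, 9, 10, 11, 14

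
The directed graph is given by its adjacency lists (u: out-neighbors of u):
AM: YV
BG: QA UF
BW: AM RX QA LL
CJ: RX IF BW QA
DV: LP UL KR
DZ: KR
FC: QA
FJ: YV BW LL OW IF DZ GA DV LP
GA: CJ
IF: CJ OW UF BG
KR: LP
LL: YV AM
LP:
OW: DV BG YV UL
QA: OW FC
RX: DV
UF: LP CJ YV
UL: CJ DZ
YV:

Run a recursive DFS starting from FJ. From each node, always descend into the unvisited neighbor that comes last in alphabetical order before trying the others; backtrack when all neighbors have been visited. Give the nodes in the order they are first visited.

FJ -> YV -> OW -> UL -> DZ -> KR -> LP -> CJ -> RX -> DV -> QA -> FC -> IF -> UF -> BG -> BW -> LL -> AM -> GA

Visit FJ
FJ → YV
FJ → OW
OW → UL
UL → DZ
DZ → KR
KR → LP
UL → CJ
CJ → RX
RX → DV
CJ → QA
QA → FC
CJ → IF
IF → UF
IF → BG
CJ → BW
BW → LL
LL → AM
FJ → GA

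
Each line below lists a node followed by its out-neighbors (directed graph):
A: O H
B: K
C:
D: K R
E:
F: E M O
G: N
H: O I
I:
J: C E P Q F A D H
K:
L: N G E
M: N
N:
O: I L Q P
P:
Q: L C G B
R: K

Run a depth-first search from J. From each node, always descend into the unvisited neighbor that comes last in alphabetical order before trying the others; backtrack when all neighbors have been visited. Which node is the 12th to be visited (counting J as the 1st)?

Visit J
J → Q
Q → L
L → N
L → G
L → E
Q → C
Q → B
B → K
J → P
J → H
H → O
O → I
J → F
F → M
J → D
D → R
J → A

Visit order: J, Q, L, N, G, E, C, B, K, P, H, O, I, F, M, D, R, A

O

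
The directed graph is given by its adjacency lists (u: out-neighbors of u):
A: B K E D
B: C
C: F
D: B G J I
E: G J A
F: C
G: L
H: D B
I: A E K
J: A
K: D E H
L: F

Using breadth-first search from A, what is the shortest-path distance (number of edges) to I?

Level 0: A
Level 1: B, D, E, K
Level 2: C, G, H, I, J
Level 3: F, L
I first appears at level 2.

2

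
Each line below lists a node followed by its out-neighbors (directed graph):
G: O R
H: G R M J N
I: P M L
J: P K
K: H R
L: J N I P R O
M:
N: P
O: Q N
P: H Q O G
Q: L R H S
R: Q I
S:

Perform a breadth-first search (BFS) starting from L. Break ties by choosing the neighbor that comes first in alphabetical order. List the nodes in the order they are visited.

Visit L; enqueue I, J, N, O, P, R → queue [I, J, N, O, P, R]
Visit I; enqueue M → queue [J, N, O, P, R, M]
Visit J; enqueue K → queue [N, O, P, R, M, K]
Visit N → queue [O, P, R, M, K]
Visit O; enqueue Q → queue [P, R, M, K, Q]
Visit P; enqueue G, H → queue [R, M, K, Q, G, H]
Visit R → queue [M, K, Q, G, H]
Visit M → queue [K, Q, G, H]
Visit K → queue [Q, G, H]
Visit Q; enqueue S → queue [G, H, S]
Visit G → queue [H, S]
Visit H → queue [S]
Visit S → queue []

L I J N O P R M K Q G H S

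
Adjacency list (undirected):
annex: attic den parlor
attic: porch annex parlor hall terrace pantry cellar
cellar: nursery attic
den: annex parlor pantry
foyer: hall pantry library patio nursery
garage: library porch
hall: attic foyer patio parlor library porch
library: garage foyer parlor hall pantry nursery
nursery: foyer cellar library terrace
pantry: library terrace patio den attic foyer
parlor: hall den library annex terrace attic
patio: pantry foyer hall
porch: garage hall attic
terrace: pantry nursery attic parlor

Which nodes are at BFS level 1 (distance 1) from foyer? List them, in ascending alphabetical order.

hall, library, nursery, pantry, patio

Level 0: foyer
Level 1: hall, library, nursery, pantry, patio
Level 2: attic, cellar, den, garage, parlor, porch, terrace
Level 3: annex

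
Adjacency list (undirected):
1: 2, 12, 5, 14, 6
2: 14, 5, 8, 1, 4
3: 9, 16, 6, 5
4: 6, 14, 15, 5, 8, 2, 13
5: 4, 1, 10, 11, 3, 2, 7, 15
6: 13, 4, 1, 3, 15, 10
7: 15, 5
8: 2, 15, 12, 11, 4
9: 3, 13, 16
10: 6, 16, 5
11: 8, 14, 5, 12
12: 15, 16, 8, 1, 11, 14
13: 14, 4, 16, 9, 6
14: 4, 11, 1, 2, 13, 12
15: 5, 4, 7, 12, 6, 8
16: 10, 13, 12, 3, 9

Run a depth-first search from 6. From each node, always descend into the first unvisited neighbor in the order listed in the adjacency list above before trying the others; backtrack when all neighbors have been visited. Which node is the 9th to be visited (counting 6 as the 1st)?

8

Visit 6
6 → 13
13 → 14
14 → 4
4 → 15
15 → 5
5 → 1
1 → 2
2 → 8
8 → 12
12 → 16
16 → 10
16 → 3
3 → 9
12 → 11
5 → 7

Visit order: 6, 13, 14, 4, 15, 5, 1, 2, 8, 12, 16, 10, 3, 9, 11, 7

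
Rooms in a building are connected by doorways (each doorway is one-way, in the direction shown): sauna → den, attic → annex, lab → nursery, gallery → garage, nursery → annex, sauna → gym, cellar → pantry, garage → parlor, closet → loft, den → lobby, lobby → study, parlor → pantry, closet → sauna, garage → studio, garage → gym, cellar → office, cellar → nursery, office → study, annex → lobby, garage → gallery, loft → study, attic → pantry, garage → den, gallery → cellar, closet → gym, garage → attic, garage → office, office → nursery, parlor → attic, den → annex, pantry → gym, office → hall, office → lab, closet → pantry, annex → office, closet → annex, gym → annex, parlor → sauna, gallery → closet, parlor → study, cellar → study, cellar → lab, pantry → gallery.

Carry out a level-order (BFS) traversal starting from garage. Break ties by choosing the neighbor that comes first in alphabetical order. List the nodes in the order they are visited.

Visit garage; enqueue attic, den, gallery, gym, office, parlor, studio → queue [attic, den, gallery, gym, office, parlor, studio]
Visit attic; enqueue annex, pantry → queue [den, gallery, gym, office, parlor, studio, annex, pantry]
Visit den; enqueue lobby → queue [gallery, gym, office, parlor, studio, annex, pantry, lobby]
Visit gallery; enqueue cellar, closet → queue [gym, office, parlor, studio, annex, pantry, lobby, cellar, closet]
Visit gym → queue [office, parlor, studio, annex, pantry, lobby, cellar, closet]
Visit office; enqueue hall, lab, nursery, study → queue [parlor, studio, annex, pantry, lobby, cellar, closet, hall, lab, nursery, study]
Visit parlor; enqueue sauna → queue [studio, annex, pantry, lobby, cellar, closet, hall, lab, nursery, study, sauna]
Visit studio → queue [annex, pantry, lobby, cellar, closet, hall, lab, nursery, study, sauna]
Visit annex → queue [pantry, lobby, cellar, closet, hall, lab, nursery, study, sauna]
Visit pantry → queue [lobby, cellar, closet, hall, lab, nursery, study, sauna]
Visit lobby → queue [cellar, closet, hall, lab, nursery, study, sauna]
Visit cellar → queue [closet, hall, lab, nursery, study, sauna]
Visit closet; enqueue loft → queue [hall, lab, nursery, study, sauna, loft]
Visit hall → queue [lab, nursery, study, sauna, loft]
Visit lab → queue [nursery, study, sauna, loft]
Visit nursery → queue [study, sauna, loft]
Visit study → queue [sauna, loft]
Visit sauna → queue [loft]
Visit loft → queue []

garage -> attic -> den -> gallery -> gym -> office -> parlor -> studio -> annex -> pantry -> lobby -> cellar -> closet -> hall -> lab -> nursery -> study -> sauna -> loft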